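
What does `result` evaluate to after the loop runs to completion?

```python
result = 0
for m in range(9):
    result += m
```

Let's trace through this code step by step.

Initialize: result = 0
Entering loop: for m in range(9):
After iteration 1: m = 0, result = 0
After iteration 2: m = 1, result = 1
After iteration 3: m = 2, result = 3
After iteration 4: m = 3, result = 6
After iteration 5: m = 4, result = 10
After iteration 6: m = 5, result = 15
After iteration 7: m = 6, result = 21
After iteration 8: m = 7, result = 28
After iteration 9: m = 8, result = 36
Loop ends.

Final answer: 36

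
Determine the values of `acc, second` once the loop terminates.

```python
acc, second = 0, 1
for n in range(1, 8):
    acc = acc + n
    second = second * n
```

Let's trace through this code step by step.

Initialize: acc = 0
Initialize: second = 1
Entering loop: for n in range(1, 8):
After iteration 1: n = 1, acc = 1, second = 1
After iteration 2: n = 2, acc = 3, second = 2
After iteration 3: n = 3, acc = 6, second = 6
After iteration 4: n = 4, acc = 10, second = 24
After iteration 5: n = 5, acc = 15, second = 120
After iteration 6: n = 6, acc = 21, second = 720
After iteration 7: n = 7, acc = 28, second = 5040
Loop ends.

Final answer: 28, 5040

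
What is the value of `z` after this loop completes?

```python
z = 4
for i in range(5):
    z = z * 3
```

Let's trace through this code step by step.

Initialize: z = 4
Entering loop: for i in range(5):
After iteration 1: i = 0, z = 12
After iteration 2: i = 1, z = 36
After iteration 3: i = 2, z = 108
After iteration 4: i = 3, z = 324
After iteration 5: i = 4, z = 972
Loop ends.

Final answer: 972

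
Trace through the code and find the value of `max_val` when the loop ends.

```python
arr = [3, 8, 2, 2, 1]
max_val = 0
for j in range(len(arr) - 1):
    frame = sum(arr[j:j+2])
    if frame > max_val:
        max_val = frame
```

Let's trace through this code step by step.

Initialize: arr = [3, 8, 2, 2, 1]
Initialize: max_val = 0
Entering loop: for j in range(len(arr) - 1):
After iteration 1: j = 0, max_val = 11, frame = 11
After iteration 2: j = 1, max_val = 11, frame = 10
After iteration 3: j = 2, max_val = 11, frame = 4
After iteration 4: j = 3, max_val = 11, frame = 3
Loop ends.

Final answer: 11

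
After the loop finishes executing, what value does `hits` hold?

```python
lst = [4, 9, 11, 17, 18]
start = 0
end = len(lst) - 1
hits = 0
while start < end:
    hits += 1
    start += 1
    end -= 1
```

Let's trace through this code step by step.

Initialize: lst = [4, 9, 11, 17, 18]
Initialize: start = 0
Initialize: end = 4
Initialize: hits = 0
Entering loop: while start < end:
After iteration 1: start = 1, end = 3, hits = 1
After iteration 2: start = 2, end = 2, hits = 2
Loop ends.

Final answer: 2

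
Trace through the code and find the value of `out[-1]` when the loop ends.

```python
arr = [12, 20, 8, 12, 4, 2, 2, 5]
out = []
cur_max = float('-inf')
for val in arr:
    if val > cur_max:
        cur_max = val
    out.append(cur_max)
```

Let's trace through this code step by step.

Initialize: arr = [12, 20, 8, 12, 4, 2, 2, 5]
Initialize: out = []
Initialize: cur_max = -inf
Entering loop: for val in arr:
After iteration 1: val = 12, out = [12], cur_max = 12
After iteration 2: val = 20, out = [12, 20], cur_max = 20
After iteration 3: val = 8, out = [12, 20, 20], cur_max = 20
After iteration 4: val = 12, out = [12, 20, 20, 20], cur_max = 20
After iteration 5: val = 4, out = [12, 20, 20, 20, 20], cur_max = 20
After iteration 6: val = 2, out = [12, 20, 20, 20, 20, 20], cur_max = 20
After iteration 7: val = 2, out = [12, 20, 20, 20, 20, 20, 20], cur_max = 20
After iteration 8: val = 5, out = [12, 20, 20, 20, 20, 20, 20, 20], cur_max = 20
Loop ends.
out[-1] = 20

Final answer: 20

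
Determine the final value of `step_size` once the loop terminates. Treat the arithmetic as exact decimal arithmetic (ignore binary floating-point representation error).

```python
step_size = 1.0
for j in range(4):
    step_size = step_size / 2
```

Let's trace through this code step by step.

Initialize: step_size = 1.0
Entering loop: for j in range(4):
After iteration 1: j = 0, step_size = 0.5
After iteration 2: j = 1, step_size = 0.25
After iteration 3: j = 2, step_size = 0.125
After iteration 4: j = 3, step_size = 0.0625
Loop ends.

Final answer: 0.0625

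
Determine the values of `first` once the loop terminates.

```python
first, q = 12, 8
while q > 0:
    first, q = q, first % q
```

Let's trace through this code step by step.

Initialize: first = 12
Initialize: q = 8
Entering loop: while q > 0:
After iteration 1: first = 8, q = 4
After iteration 2: first = 4, q = 0
Loop ends.

Final answer: 4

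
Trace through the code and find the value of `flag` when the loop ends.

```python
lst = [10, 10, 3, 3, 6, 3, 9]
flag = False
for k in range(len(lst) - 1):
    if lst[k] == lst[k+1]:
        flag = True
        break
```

Let's trace through this code step by step.

Initialize: lst = [10, 10, 3, 3, 6, 3, 9]
Initialize: flag = False
Entering loop: for k in range(len(lst) - 1):
After iteration 1: k = 0, flag = True
Loop ends.

Final answer: True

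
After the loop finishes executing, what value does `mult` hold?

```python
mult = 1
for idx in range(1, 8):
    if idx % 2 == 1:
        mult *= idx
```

Let's trace through this code step by step.

Initialize: mult = 1
Entering loop: for idx in range(1, 8):
After iteration 1: idx = 1, mult = 1
After iteration 2: idx = 2, mult = 1
After iteration 3: idx = 3, mult = 3
After iteration 4: idx = 4, mult = 3
After iteration 5: idx = 5, mult = 15
After iteration 6: idx = 6, mult = 15
After iteration 7: idx = 7, mult = 105
Loop ends.

Final answer: 105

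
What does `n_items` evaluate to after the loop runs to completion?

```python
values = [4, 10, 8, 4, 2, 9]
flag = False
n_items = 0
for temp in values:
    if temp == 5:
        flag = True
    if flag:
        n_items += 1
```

Let's trace through this code step by step.

Initialize: values = [4, 10, 8, 4, 2, 9]
Initialize: flag = False
Initialize: n_items = 0
Entering loop: for temp in values:
After iteration 1: temp = 4, n_items = 0
After iteration 2: temp = 10, n_items = 0
After iteration 3: temp = 8, n_items = 0
After iteration 4: temp = 4, n_items = 0
After iteration 5: temp = 2, n_items = 0
After iteration 6: temp = 9, n_items = 0
Loop ends.

Final answer: 0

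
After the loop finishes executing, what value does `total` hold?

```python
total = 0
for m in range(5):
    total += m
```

Let's trace through this code step by step.

Initialize: total = 0
Entering loop: for m in range(5):
After iteration 1: m = 0, total = 0
After iteration 2: m = 1, total = 1
After iteration 3: m = 2, total = 3
After iteration 4: m = 3, total = 6
After iteration 5: m = 4, total = 10
Loop ends.

Final answer: 10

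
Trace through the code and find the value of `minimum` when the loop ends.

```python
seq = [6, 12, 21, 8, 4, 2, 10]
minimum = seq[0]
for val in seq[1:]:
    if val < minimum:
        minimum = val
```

Let's trace through this code step by step.

Initialize: seq = [6, 12, 21, 8, 4, 2, 10]
Initialize: minimum = 6
Entering loop: for val in seq[1:]:
After iteration 1: val = 12, minimum = 6
After iteration 2: val = 21, minimum = 6
After iteration 3: val = 8, minimum = 6
After iteration 4: val = 4, minimum = 4
After iteration 5: val = 2, minimum = 2
After iteration 6: val = 10, minimum = 2
Loop ends.

Final answer: 2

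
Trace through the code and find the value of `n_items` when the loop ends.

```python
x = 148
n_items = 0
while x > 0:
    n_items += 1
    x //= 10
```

Let's trace through this code step by step.

Initialize: x = 148
Initialize: n_items = 0
Entering loop: while x > 0:
After iteration 1: x = 14, n_items = 1
After iteration 2: x = 1, n_items = 2
After iteration 3: x = 0, n_items = 3
Loop ends.

Final answer: 3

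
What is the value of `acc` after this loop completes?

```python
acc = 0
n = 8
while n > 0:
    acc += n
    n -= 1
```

Let's trace through this code step by step.

Initialize: acc = 0
Initialize: n = 8
Entering loop: while n > 0:
After iteration 1: acc = 8, n = 7
After iteration 2: acc = 15, n = 6
After iteration 3: acc = 21, n = 5
After iteration 4: acc = 26, n = 4
After iteration 5: acc = 30, n = 3
After iteration 6: acc = 33, n = 2
After iteration 7: acc = 35, n = 1
After iteration 8: acc = 36, n = 0
Loop ends.

Final answer: 36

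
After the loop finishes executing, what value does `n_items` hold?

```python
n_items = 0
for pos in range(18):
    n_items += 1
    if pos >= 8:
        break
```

Let's trace through this code step by step.

Initialize: n_items = 0
Entering loop: for pos in range(18):
After iteration 1: pos = 0, n_items = 1
After iteration 2: pos = 1, n_items = 2
After iteration 3: pos = 2, n_items = 3
After iteration 4: pos = 3, n_items = 4
After iteration 5: pos = 4, n_items = 5
After iteration 6: pos = 5, n_items = 6
After iteration 7: pos = 6, n_items = 7
After iteration 8: pos = 7, n_items = 8
After iteration 9: pos = 8, n_items = 9
Loop ends.

Final answer: 9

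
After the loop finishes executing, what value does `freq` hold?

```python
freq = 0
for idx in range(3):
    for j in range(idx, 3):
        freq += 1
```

Let's trace through this code step by step.

Initialize: freq = 0
Entering loop: for idx in range(3):
After iteration 1: idx = 0, freq = 3
After iteration 2: idx = 1, freq = 5
After iteration 3: idx = 2, freq = 6
Loop ends.

Final answer: 6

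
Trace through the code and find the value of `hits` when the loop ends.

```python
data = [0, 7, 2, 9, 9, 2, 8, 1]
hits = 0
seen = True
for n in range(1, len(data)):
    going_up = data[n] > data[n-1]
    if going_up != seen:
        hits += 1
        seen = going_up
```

Let's trace through this code step by step.

Initialize: data = [0, 7, 2, 9, 9, 2, 8, 1]
Initialize: hits = 0
Initialize: seen = True
Entering loop: for n in range(1, len(data)):
After iteration 1: n = 1, hits = 0, seen = True, going_up = True
After iteration 2: n = 2, hits = 1, seen = False, going_up = False
After iteration 3: n = 3, hits = 2, seen = True, going_up = True
After iteration 4: n = 4, hits = 3, seen = False, going_up = False
After iteration 5: n = 5, hits = 3, seen = False, going_up = False
After iteration 6: n = 6, hits = 4, seen = True, going_up = True
After iteration 7: n = 7, hits = 5, seen = False, going_up = False
Loop ends.

Final answer: 5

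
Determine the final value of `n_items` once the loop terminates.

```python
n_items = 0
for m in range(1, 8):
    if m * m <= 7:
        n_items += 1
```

Let's trace through this code step by step.

Initialize: n_items = 0
Entering loop: for m in range(1, 8):
After iteration 1: m = 1, n_items = 1
After iteration 2: m = 2, n_items = 2
After iteration 3: m = 3, n_items = 2
After iteration 4: m = 4, n_items = 2
After iteration 5: m = 5, n_items = 2
After iteration 6: m = 6, n_items = 2
After iteration 7: m = 7, n_items = 2
Loop ends.

Final answer: 2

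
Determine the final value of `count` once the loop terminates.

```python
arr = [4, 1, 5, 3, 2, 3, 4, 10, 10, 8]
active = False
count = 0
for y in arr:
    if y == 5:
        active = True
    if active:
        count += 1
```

Let's trace through this code step by step.

Initialize: arr = [4, 1, 5, 3, 2, 3, 4, 10, 10, 8]
Initialize: active = False
Initialize: count = 0
Entering loop: for y in arr:
After iteration 1: y = 4, active = False, count = 0
After iteration 2: y = 1, active = False, count = 0
After iteration 3: y = 5, active = True, count = 1
After iteration 4: y = 3, active = True, count = 2
After iteration 5: y = 2, active = True, count = 3
After iteration 6: y = 3, active = True, count = 4
After iteration 7: y = 4, active = True, count = 5
After iteration 8: y = 10, active = True, count = 6
After iteration 9: y = 10, active = True, count = 7
After iteration 10: y = 8, active = True, count = 8
Loop ends.

Final answer: 8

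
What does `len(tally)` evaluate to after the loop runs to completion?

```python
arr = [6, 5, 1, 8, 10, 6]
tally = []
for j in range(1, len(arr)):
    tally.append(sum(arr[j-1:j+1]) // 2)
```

Let's trace through this code step by step.

Initialize: arr = [6, 5, 1, 8, 10, 6]
Initialize: tally = []
Entering loop: for j in range(1, len(arr)):
After iteration 1: j = 1, tally = [5]
After iteration 2: j = 2, tally = [5, 3]
After iteration 3: j = 3, tally = [5, 3, 4]
After iteration 4: j = 4, tally = [5, 3, 4, 9]
After iteration 5: j = 5, tally = [5, 3, 4, 9, 8]
Loop ends.
len(tally) = 5

Final answer: 5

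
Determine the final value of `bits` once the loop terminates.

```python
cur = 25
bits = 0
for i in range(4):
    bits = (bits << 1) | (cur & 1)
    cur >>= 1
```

Let's trace through this code step by step.

Initialize: cur = 25
Initialize: bits = 0
Entering loop: for i in range(4):
After iteration 1: i = 0, cur = 12, bits = 1
After iteration 2: i = 1, cur = 6, bits = 2
After iteration 3: i = 2, cur = 3, bits = 4
After iteration 4: i = 3, cur = 1, bits = 9
Loop ends.

Final answer: 9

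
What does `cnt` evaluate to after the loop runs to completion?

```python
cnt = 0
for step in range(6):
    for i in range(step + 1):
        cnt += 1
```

Let's trace through this code step by step.

Initialize: cnt = 0
Entering loop: for step in range(6):
After iteration 1: step = 0, cnt = 1, i = 0
After iteration 2: step = 1, cnt = 3, i = 1
After iteration 3: step = 2, cnt = 6, i = 2
After iteration 4: step = 3, cnt = 10, i = 3
After iteration 5: step = 4, cnt = 15, i = 4
After iteration 6: step = 5, cnt = 21, i = 5
Loop ends.

Final answer: 21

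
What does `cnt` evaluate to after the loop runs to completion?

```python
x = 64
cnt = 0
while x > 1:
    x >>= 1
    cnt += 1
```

Let's trace through this code step by step.

Initialize: x = 64
Initialize: cnt = 0
Entering loop: while x > 1:
After iteration 1: x = 32, cnt = 1
After iteration 2: x = 16, cnt = 2
After iteration 3: x = 8, cnt = 3
After iteration 4: x = 4, cnt = 4
After iteration 5: x = 2, cnt = 5
After iteration 6: x = 1, cnt = 6
Loop ends.

Final answer: 6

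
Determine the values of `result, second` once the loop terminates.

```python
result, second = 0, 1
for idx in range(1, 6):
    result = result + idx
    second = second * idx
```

Let's trace through this code step by step.

Initialize: result = 0
Initialize: second = 1
Entering loop: for idx in range(1, 6):
After iteration 1: idx = 1, result = 1, second = 1
After iteration 2: idx = 2, result = 3, second = 2
After iteration 3: idx = 3, result = 6, second = 6
After iteration 4: idx = 4, result = 10, second = 24
After iteration 5: idx = 5, result = 15, second = 120
Loop ends.

Final answer: 15, 120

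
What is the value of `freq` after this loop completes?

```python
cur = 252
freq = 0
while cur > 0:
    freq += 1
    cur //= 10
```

Let's trace through this code step by step.

Initialize: cur = 252
Initialize: freq = 0
Entering loop: while cur > 0:
After iteration 1: cur = 25, freq = 1
After iteration 2: cur = 2, freq = 2
After iteration 3: cur = 0, freq = 3
Loop ends.

Final answer: 3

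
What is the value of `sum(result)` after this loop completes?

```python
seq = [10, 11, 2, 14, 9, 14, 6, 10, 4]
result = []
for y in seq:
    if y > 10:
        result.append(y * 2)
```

Let's trace through this code step by step.

Initialize: seq = [10, 11, 2, 14, 9, 14, 6, 10, 4]
Initialize: result = []
Entering loop: for y in seq:
After iteration 1: y = 10, result = []
After iteration 2: y = 11, result = [22]
After iteration 3: y = 2, result = [22]
After iteration 4: y = 14, result = [22, 28]
After iteration 5: y = 9, result = [22, 28]
After iteration 6: y = 14, result = [22, 28, 28]
After iteration 7: y = 6, result = [22, 28, 28]
After iteration 8: y = 10, result = [22, 28, 28]
After iteration 9: y = 4, result = [22, 28, 28]
Loop ends.
sum(result) = 78

Final answer: 78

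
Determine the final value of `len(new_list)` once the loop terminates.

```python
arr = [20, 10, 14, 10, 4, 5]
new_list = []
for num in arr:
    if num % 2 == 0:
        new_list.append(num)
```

Let's trace through this code step by step.

Initialize: arr = [20, 10, 14, 10, 4, 5]
Initialize: new_list = []
Entering loop: for num in arr:
After iteration 1: num = 20, new_list = [20]
After iteration 2: num = 10, new_list = [20, 10]
After iteration 3: num = 14, new_list = [20, 10, 14]
After iteration 4: num = 10, new_list = [20, 10, 14, 10]
After iteration 5: num = 4, new_list = [20, 10, 14, 10, 4]
After iteration 6: num = 5, new_list = [20, 10, 14, 10, 4]
Loop ends.
len(new_list) = 5

Final answer: 5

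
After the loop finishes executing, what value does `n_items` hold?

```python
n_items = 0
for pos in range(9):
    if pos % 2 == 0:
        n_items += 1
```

Let's trace through this code step by step.

Initialize: n_items = 0
Entering loop: for pos in range(9):
After iteration 1: pos = 0, n_items = 1
After iteration 2: pos = 1, n_items = 1
After iteration 3: pos = 2, n_items = 2
After iteration 4: pos = 3, n_items = 2
After iteration 5: pos = 4, n_items = 3
After iteration 6: pos = 5, n_items = 3
After iteration 7: pos = 6, n_items = 4
After iteration 8: pos = 7, n_items = 4
After iteration 9: pos = 8, n_items = 5
Loop ends.

Final answer: 5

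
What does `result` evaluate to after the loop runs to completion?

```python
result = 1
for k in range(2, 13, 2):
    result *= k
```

Let's trace through this code step by step.

Initialize: result = 1
Entering loop: for k in range(2, 13, 2):
After iteration 1: k = 2, result = 2
After iteration 2: k = 4, result = 8
After iteration 3: k = 6, result = 48
After iteration 4: k = 8, result = 384
After iteration 5: k = 10, result = 3840
After iteration 6: k = 12, result = 46080
Loop ends.

Final answer: 46080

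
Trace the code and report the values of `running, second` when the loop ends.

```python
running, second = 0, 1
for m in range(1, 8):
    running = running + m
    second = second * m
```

Let's trace through this code step by step.

Initialize: running = 0
Initialize: second = 1
Entering loop: for m in range(1, 8):
After iteration 1: m = 1, running = 1, second = 1
After iteration 2: m = 2, running = 3, second = 2
After iteration 3: m = 3, running = 6, second = 6
After iteration 4: m = 4, running = 10, second = 24
After iteration 5: m = 5, running = 15, second = 120
After iteration 6: m = 6, running = 21, second = 720
After iteration 7: m = 7, running = 28, second = 5040
Loop ends.

Final answer: 28, 5040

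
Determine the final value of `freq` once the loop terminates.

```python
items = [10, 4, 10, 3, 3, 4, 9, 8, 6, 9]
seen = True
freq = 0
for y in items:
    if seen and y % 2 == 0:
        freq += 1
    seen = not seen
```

Let's trace through this code step by step.

Initialize: items = [10, 4, 10, 3, 3, 4, 9, 8, 6, 9]
Initialize: seen = True
Initialize: freq = 0
Entering loop: for y in items:
After iteration 1: y = 10, seen = False, freq = 1
After iteration 2: y = 4, seen = True, freq = 1
After iteration 3: y = 10, seen = False, freq = 2
After iteration 4: y = 3, seen = True, freq = 2
After iteration 5: y = 3, seen = False, freq = 2
After iteration 6: y = 4, seen = True, freq = 2
After iteration 7: y = 9, seen = False, freq = 2
After iteration 8: y = 8, seen = True, freq = 2
After iteration 9: y = 6, seen = False, freq = 3
After iteration 10: y = 9, seen = True, freq = 3
Loop ends.

Final answer: 3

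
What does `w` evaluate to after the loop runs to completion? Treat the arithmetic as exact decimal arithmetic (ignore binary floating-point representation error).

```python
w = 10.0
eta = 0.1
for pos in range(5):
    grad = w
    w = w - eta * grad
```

Let's trace through this code step by step.

Initialize: w = 10.0
Initialize: eta = 0.1
Entering loop: for pos in range(5):
After iteration 1: pos = 0, w = 9.0, grad = 10.0
After iteration 2: pos = 1, w = 8.1, grad = 9.0
After iteration 3: pos = 2, w = 7.29, grad = 8.1
After iteration 4: pos = 3, w = 6.561, grad = 7.29
After iteration 5: pos = 4, w = 5.9049, grad = 6.561
Loop ends.

Final answer: 5.9049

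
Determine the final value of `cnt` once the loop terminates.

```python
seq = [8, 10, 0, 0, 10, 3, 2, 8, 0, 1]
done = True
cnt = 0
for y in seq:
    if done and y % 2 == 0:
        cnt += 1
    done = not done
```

Let's trace through this code step by step.

Initialize: seq = [8, 10, 0, 0, 10, 3, 2, 8, 0, 1]
Initialize: done = True
Initialize: cnt = 0
Entering loop: for y in seq:
After iteration 1: y = 8, done = False, cnt = 1
After iteration 2: y = 10, done = True, cnt = 1
After iteration 3: y = 0, done = False, cnt = 2
After iteration 4: y = 0, done = True, cnt = 2
After iteration 5: y = 10, done = False, cnt = 3
After iteration 6: y = 3, done = True, cnt = 3
After iteration 7: y = 2, done = False, cnt = 4
After iteration 8: y = 8, done = True, cnt = 4
After iteration 9: y = 0, done = False, cnt = 5
After iteration 10: y = 1, done = True, cnt = 5
Loop ends.

Final answer: 5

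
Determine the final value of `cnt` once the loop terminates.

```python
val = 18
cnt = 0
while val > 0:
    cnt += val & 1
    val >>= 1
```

Let's trace through this code step by step.

Initialize: val = 18
Initialize: cnt = 0
Entering loop: while val > 0:
After iteration 1: val = 9, cnt = 0
After iteration 2: val = 4, cnt = 1
After iteration 3: val = 2, cnt = 1
After iteration 4: val = 1, cnt = 1
After iteration 5: val = 0, cnt = 2
Loop ends.

Final answer: 2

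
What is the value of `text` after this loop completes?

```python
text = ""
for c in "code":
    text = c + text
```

Let's trace through this code step by step.

Initialize: text = ''
Entering loop: for c in "code":
After iteration 1: c = 'c', text = 'c'
After iteration 2: c = 'o', text = 'oc'
After iteration 3: c = 'd', text = 'doc'
After iteration 4: c = 'e', text = 'edoc'
Loop ends.

Final answer: 'edoc'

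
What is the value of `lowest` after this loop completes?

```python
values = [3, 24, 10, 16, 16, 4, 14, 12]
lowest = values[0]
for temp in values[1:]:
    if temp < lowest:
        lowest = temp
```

Let's trace through this code step by step.

Initialize: values = [3, 24, 10, 16, 16, 4, 14, 12]
Initialize: lowest = 3
Entering loop: for temp in values[1:]:
After iteration 1: temp = 24, lowest = 3
After iteration 2: temp = 10, lowest = 3
After iteration 3: temp = 16, lowest = 3
After iteration 4: temp = 16, lowest = 3
After iteration 5: temp = 4, lowest = 3
After iteration 6: temp = 14, lowest = 3
After iteration 7: temp = 12, lowest = 3
Loop ends.

Final answer: 3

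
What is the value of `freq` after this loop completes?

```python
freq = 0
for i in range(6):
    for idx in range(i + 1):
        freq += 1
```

Let's trace through this code step by step.

Initialize: freq = 0
Entering loop: for i in range(6):
After iteration 1: i = 0, freq = 1, idx = 0
After iteration 2: i = 1, freq = 3, idx = 1
After iteration 3: i = 2, freq = 6, idx = 2
After iteration 4: i = 3, freq = 10, idx = 3
After iteration 5: i = 4, freq = 15, idx = 4
After iteration 6: i = 5, freq = 21, idx = 5
Loop ends.

Final answer: 21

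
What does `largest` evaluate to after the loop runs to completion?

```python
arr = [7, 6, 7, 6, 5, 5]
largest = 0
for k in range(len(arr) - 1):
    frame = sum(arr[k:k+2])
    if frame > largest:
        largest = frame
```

Let's trace through this code step by step.

Initialize: arr = [7, 6, 7, 6, 5, 5]
Initialize: largest = 0
Entering loop: for k in range(len(arr) - 1):
After iteration 1: k = 0, largest = 13, frame = 13
After iteration 2: k = 1, largest = 13, frame = 13
After iteration 3: k = 2, largest = 13, frame = 13
After iteration 4: k = 3, largest = 13, frame = 11
After iteration 5: k = 4, largest = 13, frame = 10
Loop ends.

Final answer: 13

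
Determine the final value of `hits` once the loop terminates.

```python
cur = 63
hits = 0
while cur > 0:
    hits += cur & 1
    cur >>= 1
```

Let's trace through this code step by step.

Initialize: cur = 63
Initialize: hits = 0
Entering loop: while cur > 0:
After iteration 1: cur = 31, hits = 1
After iteration 2: cur = 15, hits = 2
After iteration 3: cur = 7, hits = 3
After iteration 4: cur = 3, hits = 4
After iteration 5: cur = 1, hits = 5
After iteration 6: cur = 0, hits = 6
Loop ends.

Final answer: 6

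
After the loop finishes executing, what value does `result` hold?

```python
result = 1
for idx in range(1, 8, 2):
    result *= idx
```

Let's trace through this code step by step.

Initialize: result = 1
Entering loop: for idx in range(1, 8, 2):
After iteration 1: idx = 1, result = 1
After iteration 2: idx = 3, result = 3
After iteration 3: idx = 5, result = 15
After iteration 4: idx = 7, result = 105
Loop ends.

Final answer: 105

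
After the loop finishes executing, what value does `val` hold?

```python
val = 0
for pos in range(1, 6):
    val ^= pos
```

Let's trace through this code step by step.

Initialize: val = 0
Entering loop: for pos in range(1, 6):
After iteration 1: pos = 1, val = 1
After iteration 2: pos = 2, val = 3
After iteration 3: pos = 3, val = 0
After iteration 4: pos = 4, val = 4
After iteration 5: pos = 5, val = 1
Loop ends.

Final answer: 1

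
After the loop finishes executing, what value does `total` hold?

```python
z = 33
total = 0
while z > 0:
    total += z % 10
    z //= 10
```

Let's trace through this code step by step.

Initialize: z = 33
Initialize: total = 0
Entering loop: while z > 0:
After iteration 1: z = 3, total = 3
After iteration 2: z = 0, total = 6
Loop ends.

Final answer: 6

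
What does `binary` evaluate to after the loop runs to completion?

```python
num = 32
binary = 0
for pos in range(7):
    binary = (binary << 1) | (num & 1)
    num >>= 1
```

Let's trace through this code step by step.

Initialize: num = 32
Initialize: binary = 0
Entering loop: for pos in range(7):
After iteration 1: pos = 0, num = 16, binary = 0
After iteration 2: pos = 1, num = 8, binary = 0
After iteration 3: pos = 2, num = 4, binary = 0
After iteration 4: pos = 3, num = 2, binary = 0
After iteration 5: pos = 4, num = 1, binary = 0
After iteration 6: pos = 5, num = 0, binary = 1
After iteration 7: pos = 6, num = 0, binary = 2
Loop ends.

Final answer: 2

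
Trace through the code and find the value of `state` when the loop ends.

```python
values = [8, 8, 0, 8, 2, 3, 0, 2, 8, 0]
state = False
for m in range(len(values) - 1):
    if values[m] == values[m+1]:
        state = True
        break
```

Let's trace through this code step by step.

Initialize: values = [8, 8, 0, 8, 2, 3, 0, 2, 8, 0]
Initialize: state = False
Entering loop: for m in range(len(values) - 1):
After iteration 1: m = 0, state = True
Loop ends.

Final answer: True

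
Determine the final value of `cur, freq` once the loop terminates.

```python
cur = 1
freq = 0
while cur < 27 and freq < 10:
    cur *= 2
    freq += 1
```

Let's trace through this code step by step.

Initialize: cur = 1
Initialize: freq = 0
Entering loop: while cur < 27 and freq < 10:
After iteration 1: cur = 2, freq = 1
After iteration 2: cur = 4, freq = 2
After iteration 3: cur = 8, freq = 3
After iteration 4: cur = 16, freq = 4
After iteration 5: cur = 32, freq = 5
Loop ends.

Final answer: 32, 5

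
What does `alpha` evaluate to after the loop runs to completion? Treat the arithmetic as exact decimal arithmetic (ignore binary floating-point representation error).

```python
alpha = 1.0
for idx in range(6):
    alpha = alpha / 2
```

Let's trace through this code step by step.

Initialize: alpha = 1.0
Entering loop: for idx in range(6):
After iteration 1: idx = 0, alpha = 0.5
After iteration 2: idx = 1, alpha = 0.25
After iteration 3: idx = 2, alpha = 0.125
After iteration 4: idx = 3, alpha = 0.0625
After iteration 5: idx = 4, alpha = 0.03125
After iteration 6: idx = 5, alpha = 0.015625
Loop ends.

Final answer: 0.015625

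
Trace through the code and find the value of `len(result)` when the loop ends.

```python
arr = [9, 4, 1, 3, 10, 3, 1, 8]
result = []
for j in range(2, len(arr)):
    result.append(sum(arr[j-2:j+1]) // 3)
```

Let's trace through this code step by step.

Initialize: arr = [9, 4, 1, 3, 10, 3, 1, 8]
Initialize: result = []
Entering loop: for j in range(2, len(arr)):
After iteration 1: j = 2, result = [4]
After iteration 2: j = 3, result = [4, 2]
After iteration 3: j = 4, result = [4, 2, 4]
After iteration 4: j = 5, result = [4, 2, 4, 5]
After iteration 5: j = 6, result = [4, 2, 4, 5, 4]
After iteration 6: j = 7, result = [4, 2, 4, 5, 4, 4]
Loop ends.
len(result) = 6

Final answer: 6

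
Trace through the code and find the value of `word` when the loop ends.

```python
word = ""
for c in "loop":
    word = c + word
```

Let's trace through this code step by step.

Initialize: word = ''
Entering loop: for c in "loop":
After iteration 1: c = 'l', word = 'l'
After iteration 2: c = 'o', word = 'ol'
After iteration 3: c = 'o', word = 'ool'
After iteration 4: c = 'p', word = 'pool'
Loop ends.

Final answer: 'pool'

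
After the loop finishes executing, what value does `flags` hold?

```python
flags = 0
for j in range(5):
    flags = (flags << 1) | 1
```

Let's trace through this code step by step.

Initialize: flags = 0
Entering loop: for j in range(5):
After iteration 1: j = 0, flags = 1
After iteration 2: j = 1, flags = 3
After iteration 3: j = 2, flags = 7
After iteration 4: j = 3, flags = 15
After iteration 5: j = 4, flags = 31
Loop ends.

Final answer: 31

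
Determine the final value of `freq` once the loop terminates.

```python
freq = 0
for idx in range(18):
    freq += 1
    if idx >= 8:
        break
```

Let's trace through this code step by step.

Initialize: freq = 0
Entering loop: for idx in range(18):
After iteration 1: idx = 0, freq = 1
After iteration 2: idx = 1, freq = 2
After iteration 3: idx = 2, freq = 3
After iteration 4: idx = 3, freq = 4
After iteration 5: idx = 4, freq = 5
After iteration 6: idx = 5, freq = 6
After iteration 7: idx = 6, freq = 7
After iteration 8: idx = 7, freq = 8
After iteration 9: idx = 8, freq = 9
Loop ends.

Final answer: 9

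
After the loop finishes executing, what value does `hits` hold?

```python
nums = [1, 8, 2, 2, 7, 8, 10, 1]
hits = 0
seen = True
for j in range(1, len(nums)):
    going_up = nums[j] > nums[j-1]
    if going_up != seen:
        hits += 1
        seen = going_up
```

Let's trace through this code step by step.

Initialize: nums = [1, 8, 2, 2, 7, 8, 10, 1]
Initialize: hits = 0
Initialize: seen = True
Entering loop: for j in range(1, len(nums)):
After iteration 1: j = 1, hits = 0, seen = True, going_up = True
After iteration 2: j = 2, hits = 1, seen = False, going_up = False
After iteration 3: j = 3, hits = 1, seen = False, going_up = False
After iteration 4: j = 4, hits = 2, seen = True, going_up = True
After iteration 5: j = 5, hits = 2, seen = True, going_up = True
After iteration 6: j = 6, hits = 2, seen = True, going_up = True
After iteration 7: j = 7, hits = 3, seen = False, going_up = False
Loop ends.

Final answer: 3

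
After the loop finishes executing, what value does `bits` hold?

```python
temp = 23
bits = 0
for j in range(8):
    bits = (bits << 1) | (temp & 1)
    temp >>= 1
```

Let's trace through this code step by step.

Initialize: temp = 23
Initialize: bits = 0
Entering loop: for j in range(8):
After iteration 1: j = 0, temp = 11, bits = 1
After iteration 2: j = 1, temp = 5, bits = 3
After iteration 3: j = 2, temp = 2, bits = 7
After iteration 4: j = 3, temp = 1, bits = 14
After iteration 5: j = 4, temp = 0, bits = 29
After iteration 6: j = 5, temp = 0, bits = 58
After iteration 7: j = 6, temp = 0, bits = 116
After iteration 8: j = 7, temp = 0, bits = 232
Loop ends.

Final answer: 232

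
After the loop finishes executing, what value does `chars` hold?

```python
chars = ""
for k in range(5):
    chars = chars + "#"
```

Let's trace through this code step by step.

Initialize: chars = ''
Entering loop: for k in range(5):
After iteration 1: k = 0, chars = '#'
After iteration 2: k = 1, chars = '##'
After iteration 3: k = 2, chars = '###'
After iteration 4: k = 3, chars = '####'
After iteration 5: k = 4, chars = '#####'
Loop ends.

Final answer: '#####'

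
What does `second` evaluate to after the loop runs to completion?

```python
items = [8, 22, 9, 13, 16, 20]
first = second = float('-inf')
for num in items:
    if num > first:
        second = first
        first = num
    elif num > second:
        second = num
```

Let's trace through this code step by step.

Initialize: items = [8, 22, 9, 13, 16, 20]
Initialize: first = -inf
Initialize: second = -inf
Entering loop: for num in items:
After iteration 1: num = 8, first = 8, second = -inf
After iteration 2: num = 22, first = 22, second = 8
After iteration 3: num = 9, first = 22, second = 9
After iteration 4: num = 13, first = 22, second = 13
After iteration 5: num = 16, first = 22, second = 16
After iteration 6: num = 20, first = 22, second = 20
Loop ends.

Final answer: 20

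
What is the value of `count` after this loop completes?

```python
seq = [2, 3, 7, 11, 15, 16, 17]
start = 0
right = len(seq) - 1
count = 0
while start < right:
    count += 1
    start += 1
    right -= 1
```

Let's trace through this code step by step.

Initialize: seq = [2, 3, 7, 11, 15, 16, 17]
Initialize: start = 0
Initialize: right = 6
Initialize: count = 0
Entering loop: while start < right:
After iteration 1: start = 1, right = 5, count = 1
After iteration 2: start = 2, right = 4, count = 2
After iteration 3: start = 3, right = 3, count = 3
Loop ends.

Final answer: 3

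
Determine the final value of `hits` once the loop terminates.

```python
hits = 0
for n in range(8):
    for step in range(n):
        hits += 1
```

Let's trace through this code step by step.

Initialize: hits = 0
Entering loop: for n in range(8):
After iteration 1: n = 0, hits = 0
After iteration 2: n = 1, hits = 1, step = 0
After iteration 3: n = 2, hits = 3, step = 1
After iteration 4: n = 3, hits = 6, step = 2
After iteration 5: n = 4, hits = 10, step = 3
After iteration 6: n = 5, hits = 15, step = 4
After iteration 7: n = 6, hits = 21, step = 5
After iteration 8: n = 7, hits = 28, step = 6
Loop ends.

Final answer: 28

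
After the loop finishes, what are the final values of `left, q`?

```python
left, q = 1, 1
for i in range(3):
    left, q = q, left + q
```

Let's trace through this code step by step.

Initialize: left = 1
Initialize: q = 1
Entering loop: for i in range(3):
After iteration 1: i = 0, left = 1, q = 2
After iteration 2: i = 1, left = 2, q = 3
After iteration 3: i = 2, left = 3, q = 5
Loop ends.

Final answer: 3, 5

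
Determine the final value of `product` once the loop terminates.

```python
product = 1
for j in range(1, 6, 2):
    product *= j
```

Let's trace through this code step by step.

Initialize: product = 1
Entering loop: for j in range(1, 6, 2):
After iteration 1: j = 1, product = 1
After iteration 2: j = 3, product = 3
After iteration 3: j = 5, product = 15
Loop ends.

Final answer: 15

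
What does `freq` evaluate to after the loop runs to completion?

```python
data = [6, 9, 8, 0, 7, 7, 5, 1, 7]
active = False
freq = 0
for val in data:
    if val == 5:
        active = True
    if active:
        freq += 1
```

Let's trace through this code step by step.

Initialize: data = [6, 9, 8, 0, 7, 7, 5, 1, 7]
Initialize: active = False
Initialize: freq = 0
Entering loop: for val in data:
After iteration 1: val = 6, active = False, freq = 0
After iteration 2: val = 9, active = False, freq = 0
After iteration 3: val = 8, active = False, freq = 0
After iteration 4: val = 0, active = False, freq = 0
After iteration 5: val = 7, active = False, freq = 0
After iteration 6: val = 7, active = False, freq = 0
After iteration 7: val = 5, active = True, freq = 1
After iteration 8: val = 1, active = True, freq = 2
After iteration 9: val = 7, active = True, freq = 3
Loop ends.

Final answer: 3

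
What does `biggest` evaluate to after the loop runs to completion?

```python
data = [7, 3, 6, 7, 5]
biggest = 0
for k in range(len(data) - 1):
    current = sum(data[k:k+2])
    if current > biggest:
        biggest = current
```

Let's trace through this code step by step.

Initialize: data = [7, 3, 6, 7, 5]
Initialize: biggest = 0
Entering loop: for k in range(len(data) - 1):
After iteration 1: k = 0, biggest = 10, current = 10
After iteration 2: k = 1, biggest = 10, current = 9
After iteration 3: k = 2, biggest = 13, current = 13
After iteration 4: k = 3, biggest = 13, current = 12
Loop ends.

Final answer: 13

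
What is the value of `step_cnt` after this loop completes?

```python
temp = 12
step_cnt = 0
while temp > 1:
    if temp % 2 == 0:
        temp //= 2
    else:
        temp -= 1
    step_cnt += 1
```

Let's trace through this code step by step.

Initialize: temp = 12
Initialize: step_cnt = 0
Entering loop: while temp > 1:
After iteration 1: temp = 6, step_cnt = 1
After iteration 2: temp = 3, step_cnt = 2
After iteration 3: temp = 2, step_cnt = 3
After iteration 4: temp = 1, step_cnt = 4
Loop ends.

Final answer: 4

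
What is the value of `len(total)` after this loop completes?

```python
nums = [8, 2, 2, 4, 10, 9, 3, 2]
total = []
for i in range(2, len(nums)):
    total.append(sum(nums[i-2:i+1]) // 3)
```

Let's trace through this code step by step.

Initialize: nums = [8, 2, 2, 4, 10, 9, 3, 2]
Initialize: total = []
Entering loop: for i in range(2, len(nums)):
After iteration 1: i = 2, total = [4]
After iteration 2: i = 3, total = [4, 2]
After iteration 3: i = 4, total = [4, 2, 5]
After iteration 4: i = 5, total = [4, 2, 5, 7]
After iteration 5: i = 6, total = [4, 2, 5, 7, 7]
After iteration 6: i = 7, total = [4, 2, 5, 7, 7, 4]
Loop ends.
len(total) = 6

Final answer: 6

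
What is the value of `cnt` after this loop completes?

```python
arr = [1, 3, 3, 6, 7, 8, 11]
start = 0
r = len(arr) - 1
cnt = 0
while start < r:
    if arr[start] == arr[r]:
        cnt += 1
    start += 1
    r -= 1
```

Let's trace through this code step by step.

Initialize: arr = [1, 3, 3, 6, 7, 8, 11]
Initialize: start = 0
Initialize: r = 6
Initialize: cnt = 0
Entering loop: while start < r:
After iteration 1: start = 1, r = 5, cnt = 0
After iteration 2: start = 2, r = 4, cnt = 0
After iteration 3: start = 3, r = 3, cnt = 0
Loop ends.

Final answer: 0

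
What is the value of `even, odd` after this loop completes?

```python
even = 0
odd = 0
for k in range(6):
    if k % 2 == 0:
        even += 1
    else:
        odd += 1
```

Let's trace through this code step by step.

Initialize: even = 0
Initialize: odd = 0
Entering loop: for k in range(6):
After iteration 1: k = 0, even = 1, odd = 0
After iteration 2: k = 1, even = 1, odd = 1
After iteration 3: k = 2, even = 2, odd = 1
After iteration 4: k = 3, even = 2, odd = 2
After iteration 5: k = 4, even = 3, odd = 2
After iteration 6: k = 5, even = 3, odd = 3
Loop ends.

Final answer: 3, 3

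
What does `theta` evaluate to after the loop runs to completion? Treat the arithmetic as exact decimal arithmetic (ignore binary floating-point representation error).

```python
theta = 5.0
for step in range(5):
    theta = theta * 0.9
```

Let's trace through this code step by step.

Initialize: theta = 5.0
Entering loop: for step in range(5):
After iteration 1: step = 0, theta = 4.5
After iteration 2: step = 1, theta = 4.05
After iteration 3: step = 2, theta = 3.645
After iteration 4: step = 3, theta = 3.2805
After iteration 5: step = 4, theta = 2.95245
Loop ends.

Final answer: 2.95245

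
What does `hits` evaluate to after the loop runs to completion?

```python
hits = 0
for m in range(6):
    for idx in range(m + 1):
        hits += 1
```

Let's trace through this code step by step.

Initialize: hits = 0
Entering loop: for m in range(6):
After iteration 1: m = 0, hits = 1, idx = 0
After iteration 2: m = 1, hits = 3, idx = 1
After iteration 3: m = 2, hits = 6, idx = 2
After iteration 4: m = 3, hits = 10, idx = 3
After iteration 5: m = 4, hits = 15, idx = 4
After iteration 6: m = 5, hits = 21, idx = 5
Loop ends.

Final answer: 21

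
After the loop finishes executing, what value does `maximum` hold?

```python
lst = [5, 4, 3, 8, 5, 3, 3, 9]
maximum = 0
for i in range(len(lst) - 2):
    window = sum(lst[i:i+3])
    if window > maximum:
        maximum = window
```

Let's trace through this code step by step.

Initialize: lst = [5, 4, 3, 8, 5, 3, 3, 9]
Initialize: maximum = 0
Entering loop: for i in range(len(lst) - 2):
After iteration 1: i = 0, maximum = 12, window = 12
After iteration 2: i = 1, maximum = 15, window = 15
After iteration 3: i = 2, maximum = 16, window = 16
After iteration 4: i = 3, maximum = 16, window = 16
After iteration 5: i = 4, maximum = 16, window = 11
After iteration 6: i = 5, maximum = 16, window = 15
Loop ends.

Final answer: 16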